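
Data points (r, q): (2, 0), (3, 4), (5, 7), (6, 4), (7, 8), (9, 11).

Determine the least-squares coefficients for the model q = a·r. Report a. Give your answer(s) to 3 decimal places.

Entries of XᵀX: Σr·r = 204.
Moment sums: Σr·q = 226.
XᵀX·[a]ᵀ = Xᵀq becomes [[204]]·[a]ᵀ = [226]ᵀ.
a = 226/204 = 1.10784.

a = 1.108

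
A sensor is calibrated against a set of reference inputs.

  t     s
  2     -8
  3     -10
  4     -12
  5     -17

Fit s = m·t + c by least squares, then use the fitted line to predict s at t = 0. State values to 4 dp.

ŝ = -1.6000

Sums needed: Σt·t = 54, Σt = 14, Σ1 = 4.
Right-hand side: Σt·s = -179, Σs = -47.
Determinant 54·4 − 14² = 20.
m = ((-179)·4 − 14·(-47))/20 = -29/10; c = (54·(-47) − 14·(-179))/20 = -8/5.
At t = 0: ŝ = (-29/10)·(0) + (-8/5)·(1) = -8/5.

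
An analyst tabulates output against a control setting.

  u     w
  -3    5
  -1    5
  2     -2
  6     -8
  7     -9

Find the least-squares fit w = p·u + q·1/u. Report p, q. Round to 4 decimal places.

Forming AᵀA = [[99, 5]; [5, 1243/882]] and Aᵀw = [-135, -72/7]ᵀ gives AᵀA·[p, q]ᵀ = Aᵀw.
det = 99·(1243/882) − 5² = 11223/98.
p = ((-135)·(1243/882) − 5·(-72/7))/(11223/98) = -4535/3741; q = (99·(-72/7) − 5·(-135))/(11223/98) = -3738/1247.

p = -1.2122, q = -2.9976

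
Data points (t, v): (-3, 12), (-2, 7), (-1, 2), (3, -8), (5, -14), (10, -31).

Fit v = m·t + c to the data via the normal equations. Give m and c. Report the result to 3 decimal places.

m = -3.161, c = 0.989

Forming AᵀA = [[148, 12]; [12, 6]] and Aᵀv = [-456, -32]ᵀ gives AᵀA·[m, c]ᵀ = Aᵀv.
det = 148·6 − 12² = 744.
m = ((-456)·6 − 12·(-32))/744 = -98/31; c = (148·(-32) − 12·(-456))/744 = 92/93.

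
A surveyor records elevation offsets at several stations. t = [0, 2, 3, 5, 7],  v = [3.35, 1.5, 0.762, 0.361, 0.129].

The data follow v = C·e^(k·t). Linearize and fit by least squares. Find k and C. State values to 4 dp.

k = -0.4648, C = 3.4400

Linearized form: ln v = k·t + ln C. From the 5 transformed points,
Σt = 17.0000, Σ(t)² = 87.0000, Σln v = -1.7242, Σt·ln v = -19.4345.
Normal system: [[87.0000, 17.0000]; [17.0000, 5]]·[k, ln C]ᵀ = [-19.4345, -1.7242]ᵀ.
Slope k = (n·Σt·ln v − Σt·Σln v)/(n·Σ(t)² − (Σt)²) = (5·-19.4345 − 17.0000·-1.7242)/146.0000 = -0.46480; ln C = (Σln v − k·Σt)/n = 1.23548, so C = exp(1.23548) = 3.44004.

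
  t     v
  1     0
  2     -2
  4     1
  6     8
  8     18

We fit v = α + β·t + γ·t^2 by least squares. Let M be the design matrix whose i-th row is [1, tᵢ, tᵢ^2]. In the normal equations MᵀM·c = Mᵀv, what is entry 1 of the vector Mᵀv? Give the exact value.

Entry 1 ↔ basis 1, so (Mᵀv)_{1} = Σᵢ vᵢ = (1)·(0) + (1)·(-2) + (1)·(1) + (1)·(8) + (1)·(18) = 25.

25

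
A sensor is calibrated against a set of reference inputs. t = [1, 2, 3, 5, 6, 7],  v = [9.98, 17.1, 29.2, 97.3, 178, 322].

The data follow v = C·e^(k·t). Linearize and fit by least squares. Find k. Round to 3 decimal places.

k = 0.583

With ln vᵢ as the transformed response and tᵢ as the regressor:
Σt = 24.0000, Σ(t)² = 124.0000, Σln v = 24.0480, Σt·ln v = 112.5028.
Equations: 124.0000·k + 24.0000·ln C = 112.5028;  24.0000·k + 6·ln C = 24.0480.
Slope k = (n·Σt·ln v − Σt·Σln v)/(n·Σ(t)² − (Σt)²) = (6·112.5028 − 24.0000·24.0480)/168.0000 = 0.58253; ln C = (Σln v − k·Σt)/n = 1.67786.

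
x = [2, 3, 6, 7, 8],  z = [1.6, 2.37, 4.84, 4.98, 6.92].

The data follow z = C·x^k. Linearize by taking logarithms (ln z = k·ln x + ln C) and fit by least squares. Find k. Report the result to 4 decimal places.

k = 1.0010

Linearized form: ln z = k·ln x + ln C. From the 5 transformed points,
Over the data: Σln x = 7.6089, Σ(ln x)² = 13.0084, Σln z = 6.4497, Σln x·ln z = 11.2457.
Normal system: [[13.0084, 7.6089]; [7.6089, 5]]·[k, ln C]ᵀ = [11.2457, 6.4497]ᵀ.
Δ = 13.0084·5 − (7.6089)² = 7.1473; k = (11.2457·5 − 7.6089·6.4497)/7.1473 = 1.00095, ln C = (13.0084·6.4497 − 7.6089·11.2457)/7.1473 = -0.23329.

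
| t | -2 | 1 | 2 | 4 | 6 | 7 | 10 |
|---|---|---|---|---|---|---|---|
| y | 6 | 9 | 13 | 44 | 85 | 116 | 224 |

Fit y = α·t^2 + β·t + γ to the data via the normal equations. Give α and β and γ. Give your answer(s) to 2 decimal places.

Normal-equation sums: Σt^2·t^2 = 13986, Σt^2·t = 1624, Σt^2 = 210, Σt·t = 210, Σt = 28, Σ1 = 7.
For Mᵀy: Σt^2·y = 31933, Σt·y = 3761, Σy = 497.
Inverting the 3×3 Gram matrix, [α, β, γ]ᵀ = [2839/1414, 20089/9898, 13106/4949]ᵀ.

α = 2.01, β = 2.03, γ = 2.65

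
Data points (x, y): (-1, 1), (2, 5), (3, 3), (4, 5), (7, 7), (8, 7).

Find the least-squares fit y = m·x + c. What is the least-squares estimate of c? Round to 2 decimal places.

c = 2.17

Entries of MᵀM: Σx·x = 143, Σx = 23, Σ1 = 6.
Moment sums: Σx·y = 143, Σy = 28.
Determinant 143·6 − 23² = 329.
m = (143·6 − 23·28)/329 = 214/329; c = (143·28 − 23·143)/329 = 715/329.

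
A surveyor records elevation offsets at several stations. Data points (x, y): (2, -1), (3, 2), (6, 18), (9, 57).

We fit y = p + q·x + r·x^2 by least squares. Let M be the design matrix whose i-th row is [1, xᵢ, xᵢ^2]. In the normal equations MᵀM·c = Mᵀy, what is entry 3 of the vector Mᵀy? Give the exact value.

Entry 3 ↔ basis x^2, so (Mᵀy)_{3} = Σᵢ (x^2)·yᵢ = (4)·(-1) + (9)·(2) + (36)·(18) + (81)·(57) = 5279.

5279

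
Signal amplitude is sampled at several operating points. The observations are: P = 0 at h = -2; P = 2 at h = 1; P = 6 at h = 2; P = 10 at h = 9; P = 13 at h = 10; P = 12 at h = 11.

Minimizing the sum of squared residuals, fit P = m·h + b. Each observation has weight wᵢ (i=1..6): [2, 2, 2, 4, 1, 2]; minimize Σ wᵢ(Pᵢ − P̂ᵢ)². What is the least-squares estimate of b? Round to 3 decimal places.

The normal system XᵀWX·[m, b]ᵀ = XᵀWP is [[684, 70]; [70, 13]]·[m, b]ᵀ = [782, 93]ᵀ.
Determinant 684·13 − 70² = 3992.
m = (782·13 − 70·93)/3992 = 457/499; b = (684·93 − 70·782)/3992 = 1109/499.

b = 2.222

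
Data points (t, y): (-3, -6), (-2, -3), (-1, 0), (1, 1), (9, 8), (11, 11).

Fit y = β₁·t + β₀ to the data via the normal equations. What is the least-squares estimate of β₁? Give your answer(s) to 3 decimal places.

β₁ = 1.061

Entries of AᵀA: Σt·t = 217, Σt = 15, Σ1 = 6.
For Aᵀy: Σt·y = 218, Σy = 11.
Normal equations: [[217, 15]; [15, 6]]·[β₁, β₀]ᵀ = [218, 11]ᵀ.
Determinant 217·6 − 15² = 1077.
β₁ = (218·6 − 15·11)/1077 = 381/359; β₀ = (217·11 − 15·218)/1077 = -883/1077.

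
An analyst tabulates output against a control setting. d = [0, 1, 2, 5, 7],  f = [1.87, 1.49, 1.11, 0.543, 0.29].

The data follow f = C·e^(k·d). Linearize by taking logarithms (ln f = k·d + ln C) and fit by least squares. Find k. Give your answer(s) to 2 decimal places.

Let Y = ln f. Fitting Y = k·d + ln C by least squares:
AᵀA = [[79.0000, 15.0000]; [15.0000, 5]], rhs = [-11.1109, -0.7194]ᵀ  (here Σd = 15.0000, Σ(d)² = 79.0000, Σln f = -0.7194, Σd·ln f = -11.1109).
Solving (det = 170.0000): k = -0.26331, ln C = 0.64604.

k = -0.26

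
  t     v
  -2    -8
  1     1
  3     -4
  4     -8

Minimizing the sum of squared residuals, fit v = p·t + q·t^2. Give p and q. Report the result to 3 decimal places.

Setting ∂/∂p … = 0 gives: 30·p + 84·q = -27;  84·p + 354·q = -195.
(Σt·t = 30, Σt·t^2 = 84, Σt^2·t^2 = 354, Σt·v = -27, Σt^2·v = -195.)
Eliminating q: 354·(row 1) − 84·(row 2) gives 3564·p = 354·(-27) − 84·(-195) = 6822, so p = 379/198.
Then q = ((-195) − 84·(379/198))/354 = -199/198.

p = 1.914, q = -1.005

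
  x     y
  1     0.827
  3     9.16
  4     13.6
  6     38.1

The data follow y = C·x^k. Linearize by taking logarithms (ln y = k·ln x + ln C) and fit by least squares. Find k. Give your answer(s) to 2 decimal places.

Linearized form: ln y = k·ln x + ln C. From the 4 transformed points,
XᵀX = [[6.3392, 4.2767]; [4.2767, 4]], rhs = [12.5740, 8.2752]ᵀ  (here Σln x = 4.2767, Σ(ln x)² = 6.3392, Σln y = 8.2752, Σln x·ln y = 12.5740).
Δ = 6.3392·4 − (4.2767)² = 7.0668; k = (12.5740·4 − 4.2767·8.2752)/7.0668 = 2.10926, ln C = (6.3392·8.2752 − 4.2767·12.5740)/7.0668 = -0.18636.

k = 2.11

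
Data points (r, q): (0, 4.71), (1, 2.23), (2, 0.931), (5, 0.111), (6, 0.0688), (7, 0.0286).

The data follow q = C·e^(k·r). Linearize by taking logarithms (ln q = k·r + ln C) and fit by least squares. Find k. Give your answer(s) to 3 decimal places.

Linearized form: ln q = k·r + ln C. From the 6 transformed points,
XᵀX = [[115.0000, 21.0000]; [21.0000, 6]], rhs = [-51.2719, -6.1489]ᵀ  (here Σr = 21.0000, Σ(r)² = 115.0000, Σln q = -6.1489, Σr·ln q = -51.2719).
Δ = 115.0000·6 − (21.0000)² = 249.0000; k = (-51.2719·6 − 21.0000·-6.1489)/249.0000 = -0.71688, ln C = (115.0000·-6.1489 − 21.0000·-51.2719)/249.0000 = 1.48427.

k = -0.717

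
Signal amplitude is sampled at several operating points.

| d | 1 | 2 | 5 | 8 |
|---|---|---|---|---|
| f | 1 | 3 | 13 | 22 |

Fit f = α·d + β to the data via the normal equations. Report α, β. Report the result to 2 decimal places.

The normal equations are: 94·α + 16·β = 248;  16·α + 4·β = 39.
Δ = 94·4 − 16² = 120.
α = (248·4 − 16·39)/120 = 46/15; β = (94·39 − 16·248)/120 = -151/60.

α = 3.07, β = -2.52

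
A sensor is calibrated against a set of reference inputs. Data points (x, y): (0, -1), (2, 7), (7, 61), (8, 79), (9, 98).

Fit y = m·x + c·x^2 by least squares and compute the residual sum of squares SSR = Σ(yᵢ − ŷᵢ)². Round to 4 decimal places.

Normal-equation sums: Σx·x = 198, Σx·x^2 = 1592, Σx^2·x^2 = 13074.
Moment sums: Σx·y = 1955, Σx^2·y = 16011.
Normal equations: [[198, 1592]; [1592, 13074]]·[m, c]ᵀ = [1955, 16011]ᵀ.
Determinant 198·13074 − 1592² = 54188.
m = (1955·13074 − 1592·16011)/54188 = 35079/27094; c = (198·16011 − 1592·1955)/54188 = 28909/27094.
Residuals: -1, 84/589, -4680/13547, 4809/13547, -56/713; SSR = 17230/13547.

SSR = 1.2719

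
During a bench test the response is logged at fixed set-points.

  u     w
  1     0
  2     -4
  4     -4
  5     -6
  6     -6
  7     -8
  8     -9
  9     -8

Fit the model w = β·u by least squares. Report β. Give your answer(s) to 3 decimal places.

MᵀM·[β]ᵀ = Mᵀw reads: 276·β = -290.
(Σu·u = 276, Σu·w = -290.)
Hence β = -290 / 276 ≈ -1.05072.

β = -1.051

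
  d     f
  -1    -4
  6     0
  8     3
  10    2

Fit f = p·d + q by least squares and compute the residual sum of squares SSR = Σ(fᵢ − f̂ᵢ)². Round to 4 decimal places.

The normal system AᵀA·[p, q]ᵀ = Aᵀf is [[201, 23]; [23, 4]]·[p, q]ᵀ = [48, 1]ᵀ.
Δ = 201·4 − 23² = 275.
p = (48·4 − 23·1)/275 = 169/275; q = (201·1 − 23·48)/275 = -903/275.
Residuals: -28/275, -111/275, 376/275, -237/275; SSR = 766/275.

SSR = 2.7855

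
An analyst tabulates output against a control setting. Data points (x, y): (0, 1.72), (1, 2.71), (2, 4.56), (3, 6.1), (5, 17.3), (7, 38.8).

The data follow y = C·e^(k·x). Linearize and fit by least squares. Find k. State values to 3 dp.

With ln yᵢ as the transformed response and xᵢ as the regressor:
Over the data: Σx = 18.0000, Σ(x)² = 88.0000, Σln y = 11.3740, Σx·ln y = 49.3189.
Normal system: [[88.0000, 18.0000]; [18.0000, 6]]·[k, ln C]ᵀ = [49.3189, 11.3740]ᵀ.
Solving (det = 204.0000): k = 0.44697, ln C = 0.55477.

k = 0.447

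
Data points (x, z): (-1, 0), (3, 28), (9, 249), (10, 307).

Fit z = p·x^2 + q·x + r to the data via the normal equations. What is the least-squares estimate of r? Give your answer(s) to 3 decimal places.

Sums needed: Σx^2·x^2 = 16643, Σx^2·x = 1755, Σx^2 = 191, Σx·x = 191, Σx = 21, Σ1 = 4.
Right-hand side: Σx^2·z = 51121, Σx·z = 5395, Σz = 584.
So AᵀA·[p, q, r]ᵀ = Aᵀz: [[16643, 1755, 191]; [1755, 191, 21]; [191, 21, 4]]·[p, q, r]ᵀ = [51121, 5395, 584]ᵀ.
Solving the 3×3 system (Gaussian elimination) gives p = 3654/1223, q = 1234/1223, r = -2399/1223.

r = -1.962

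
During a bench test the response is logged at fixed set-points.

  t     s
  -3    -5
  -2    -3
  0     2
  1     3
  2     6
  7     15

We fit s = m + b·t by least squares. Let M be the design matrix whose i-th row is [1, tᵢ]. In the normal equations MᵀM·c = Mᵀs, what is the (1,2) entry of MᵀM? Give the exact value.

5

Row 1 ↔ basis 1, column 2 ↔ basis t, so (MᵀM)_{1,2} = Σᵢ t = (1)·(-3) + (1)·(-2) + (1)·(0) + (1)·(1) + (1)·(2) + (1)·(7) = 5.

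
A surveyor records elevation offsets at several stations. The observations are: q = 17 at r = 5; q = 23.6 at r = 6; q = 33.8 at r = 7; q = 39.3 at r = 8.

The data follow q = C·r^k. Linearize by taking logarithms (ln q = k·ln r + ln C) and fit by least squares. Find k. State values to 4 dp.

Taking logs, ln q = k·ln r + ln C, so regress ln q on ln r.
AᵀA = [[13.9113, 7.4265]; [7.4265, 4]], rhs = [24.7087, 13.1861]ᵀ  (here Σln r = 7.4265, Σ(ln r)² = 13.9113, Σln q = 13.1861, Σln r·ln q = 24.7087).
Slope k = (n·Σln r·ln q − Σln r·Σln q)/(n·Σ(ln r)² − (Σln r)²) = (4·24.7087 − 7.4265·13.1861)/0.4917 = 1.84484; ln C = (Σln q − k·Σln r)/n = -0.12867.

k = 1.8448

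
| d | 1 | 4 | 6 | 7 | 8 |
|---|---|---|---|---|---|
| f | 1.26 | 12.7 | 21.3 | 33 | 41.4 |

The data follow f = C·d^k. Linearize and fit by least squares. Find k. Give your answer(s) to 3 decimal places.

Linearized form: ln f = k·ln d + ln C. From the 5 transformed points,
AᵀA = [[13.2429, 7.2034]; [7.2034, 5]], rhs = [23.5501, 13.0512]ᵀ  (here Σln d = 7.2034, Σ(ln d)² = 13.2429, Σln f = 13.0512, Σln d·ln f = 23.5501).
Δ = 13.2429·5 − (7.2034)² = 14.3252; k = (23.5501·5 − 7.2034·13.0512)/14.3252 = 1.65703, ln C = (13.2429·13.0512 − 7.2034·23.5501)/14.3252 = 0.22298.

k = 1.657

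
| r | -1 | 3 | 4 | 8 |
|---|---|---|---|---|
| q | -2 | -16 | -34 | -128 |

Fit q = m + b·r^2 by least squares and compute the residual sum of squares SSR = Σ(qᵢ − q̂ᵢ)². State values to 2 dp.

SSR = 7.92

Entries of XᵀX: Σ1 = 4, Σr^2 = 90, Σr^2·r^2 = 4434.
For Xᵀq: Σq = -180, Σr^2·q = -8882.
So XᵀX·[m, b]ᵀ = Xᵀq: [[4, 90]; [90, 4434]]·[m, b]ᵀ = [-180, -8882]ᵀ.
Determinant 4·4434 − 90² = 9636.
m = ((-180)·4434 − 90·(-8882))/9636 = 105/803; b = (4·(-8882) − 90·(-180))/9636 = -4832/2409.
Residuals: -301/2409, 1543/803, -4909/2409, 581/2409; SSR = 19076/2409.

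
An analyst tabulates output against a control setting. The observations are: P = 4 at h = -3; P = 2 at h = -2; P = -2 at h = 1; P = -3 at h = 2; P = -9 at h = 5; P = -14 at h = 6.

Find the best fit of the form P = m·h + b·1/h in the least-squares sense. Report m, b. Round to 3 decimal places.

m = -2.039, b = 1.352

Sums needed: Σh·h = 79, Σh·1/h = 6, Σ1/h·1/h = 1511/900.
Right-hand side: Σh·P = -153, Σ1/h·P = -299/30.
So AᵀA·[m, b]ᵀ = AᵀP: [[79, 6]; [6, 1511/900]]·[m, b]ᵀ = [-153, -299/30]ᵀ.
Eliminating b: (1511/900)·(row 1) − 6·(row 2) gives (86969/900)·m = (1511/900)·(-153) − 6·(-299/30) = -19707/100, so m = -177363/86969.
Then b = ((-299/30) − 6·(-177363/86969))/(1511/900) = 117570/86969.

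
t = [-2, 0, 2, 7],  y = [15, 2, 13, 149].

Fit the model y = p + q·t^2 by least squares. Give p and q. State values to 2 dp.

p = 2.00, q = 3.00

AᵀA·[p, q]ᵀ = Aᵀy reads: 4·p + 57·q = 179;  57·p + 2433·q = 7413.
(Σ1 = 4, Σt^2 = 57, Σt^2·t^2 = 2433, Σy = 179, Σt^2·y = 7413.)
det = 4·2433 − 57² = 6483.
p = (179·2433 − 57·7413)/6483 = 2; q = (4·7413 − 57·179)/6483 = 3.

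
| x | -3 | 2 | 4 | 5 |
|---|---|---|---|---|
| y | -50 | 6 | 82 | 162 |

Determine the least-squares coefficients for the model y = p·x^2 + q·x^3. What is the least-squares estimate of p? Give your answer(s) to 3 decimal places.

p = -1.023

With design matrix A, AᵀA = [[978, 3938]; [3938, 20514]] and Aᵀy = [4936, 26896]ᵀ.
Δ = 978·20514 − 3938² = 4554848.
p = (4936·20514 − 3938·26896)/4554848 = -291209/284678; q = (978·26896 − 3938·4936)/4554848 = 429145/284678.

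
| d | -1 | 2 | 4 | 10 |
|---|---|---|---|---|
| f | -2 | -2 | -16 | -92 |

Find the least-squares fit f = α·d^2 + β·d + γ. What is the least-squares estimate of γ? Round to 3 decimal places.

Sums needed: Σd^2·d^2 = 10273, Σd^2·d = 1071, Σd^2 = 121, Σd·d = 121, Σd = 15, Σ1 = 4.
Moment sums: Σd^2·f = -9466, Σd·f = -986, Σf = -112.
So XᵀX·[α, β, γ]ᵀ = Xᵀf: [[10273, 1071, 121]; [1071, 121, 15]; [121, 15, 4]]·[α, β, γ]ᵀ = [-9466, -986, -112]ᵀ.
Solving the 3×3 system (Gaussian elimination) gives α = -14729/15726, β = 981/5242, γ = -2906/7863.

γ = -0.370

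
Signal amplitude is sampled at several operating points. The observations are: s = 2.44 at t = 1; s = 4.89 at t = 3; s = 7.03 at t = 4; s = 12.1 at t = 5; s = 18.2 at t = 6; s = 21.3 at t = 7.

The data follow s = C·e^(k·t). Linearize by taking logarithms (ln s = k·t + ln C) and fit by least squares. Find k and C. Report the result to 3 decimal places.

Let Y = ln s. Fitting Y = k·t + ln C by least squares:
Sums: Σt = 26.0000, Σ(t)² = 136.0000, Σln s = 12.8827, Σt·ln s = 64.7398.
Normal system: [[136.0000, 26.0000]; [26.0000, 6]]·[k, ln C]ᵀ = [64.7398, 12.8827]ᵀ.
Slope k = (n·Σt·ln s − Σt·Σln s)/(n·Σ(t)² − (Σt)²) = (6·64.7398 − 26.0000·12.8827)/140.0000 = 0.38206; ln C = (Σln s − k·Σt)/n = 0.49152, so C = exp(0.49152) = 1.63480.

k = 0.382, C = 1.635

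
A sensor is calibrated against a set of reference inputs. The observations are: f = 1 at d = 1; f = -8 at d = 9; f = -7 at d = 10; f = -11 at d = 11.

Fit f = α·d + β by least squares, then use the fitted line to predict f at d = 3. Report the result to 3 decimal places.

f̂ = -1.084

Normal-equation sums: Σd·d = 303, Σd = 31, Σ1 = 4.
Moment sums: Σd·f = -262, Σf = -25.
XᵀX·[α, β]ᵀ = Xᵀf becomes [[303, 31]; [31, 4]]·[α, β]ᵀ = [-262, -25]ᵀ.
det = 303·4 − 31² = 251.
α = ((-262)·4 − 31·(-25))/251 = -273/251; β = (303·(-25) − 31·(-262))/251 = 547/251.
At d = 3: f̂ = (-273/251)·(3) + (547/251)·(1) = -272/251.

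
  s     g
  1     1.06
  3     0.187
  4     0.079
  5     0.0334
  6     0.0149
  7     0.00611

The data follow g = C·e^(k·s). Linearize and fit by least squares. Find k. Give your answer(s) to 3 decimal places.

k = -0.856

Let Y = ln g. Fitting Y = k·s + ln C by least squares:
AᵀA = [[136.0000, 26.0000]; [26.0000, 6]], rhs = [-93.0441, -16.8601]ᵀ  (here Σs = 26.0000, Σ(s)² = 136.0000, Σln g = -16.8601, Σs·ln g = -93.0441).
Δ = 136.0000·6 − (26.0000)² = 140.0000; k = (-93.0441·6 − 26.0000·-16.8601)/140.0000 = -0.85644, ln C = (136.0000·-16.8601 − 26.0000·-93.0441)/140.0000 = 0.90122.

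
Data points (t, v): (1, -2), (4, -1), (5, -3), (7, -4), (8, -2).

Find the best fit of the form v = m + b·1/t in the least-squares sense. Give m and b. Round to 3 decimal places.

m = -2.683, b = 0.823

MᵀM·[m, b]ᵀ = Mᵀv reads: 5·m + (481/280)·b = -12;  (481/280)·m + (89261/78400)·b = -257/70.
Δ = 5·(89261/78400) − (481/280)² = 6717/2450.
m = ((-12)·(89261/78400) − (481/280)·(-257/70))/(6717/2450) = -72083/26868; b = (5·(-257/70) − (481/280)·(-12))/(6717/2450) = 5530/6717.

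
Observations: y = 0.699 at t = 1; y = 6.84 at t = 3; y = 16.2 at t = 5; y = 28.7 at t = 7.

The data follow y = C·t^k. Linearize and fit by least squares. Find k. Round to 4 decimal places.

k = 1.9181

With ln yᵢ as the transformed response and ln tᵢ as the regressor:
Σln t = 4.6540, Σ(ln t)² = 7.5838, Σln y = 7.7066, Σln t·ln y = 13.1269.
Equations: 7.5838·k + 4.6540·ln C = 13.1269;  4.6540·k + 4·ln C = 7.7066.
Solving (det = 8.6759): k = 1.91814, ln C = -0.30508.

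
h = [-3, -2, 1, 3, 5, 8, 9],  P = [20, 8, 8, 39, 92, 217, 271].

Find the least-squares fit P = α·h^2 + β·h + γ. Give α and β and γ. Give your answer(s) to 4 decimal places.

α = 2.9709, β = 3.0898, γ = 2.3892

Compute the Gram sums: Σh^2·h^2 = 11461, Σh^2·h = 1359, Σh^2 = 193, Σh·h = 193, Σh = 21, Σ1 = 7.
Right-hand side: Σh^2·P = 38710, Σh·P = 4684, ΣP = 655.
Normal equations: [[11461, 1359, 193]; [1359, 193, 21]; [193, 21, 7]]·[α, β, γ]ᵀ = [38710, 4684, 655]ᵀ.
Inverting the 3×3 Gram matrix, [α, β, γ]ᵀ = [10119/3406, 52619/17030, 20344/8515]ᵀ.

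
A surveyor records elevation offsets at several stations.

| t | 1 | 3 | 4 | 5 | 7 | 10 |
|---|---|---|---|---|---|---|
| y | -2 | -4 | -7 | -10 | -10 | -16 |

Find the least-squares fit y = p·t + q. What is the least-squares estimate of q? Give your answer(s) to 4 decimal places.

q = -0.4667

The normal system AᵀA·[p, q]ᵀ = Aᵀy is [[200, 30]; [30, 6]]·[p, q]ᵀ = [-322, -49]ᵀ.
det = 200·6 − 30² = 300.
p = ((-322)·6 − 30·(-49))/300 = -77/50; q = (200·(-49) − 30·(-322))/300 = -7/15.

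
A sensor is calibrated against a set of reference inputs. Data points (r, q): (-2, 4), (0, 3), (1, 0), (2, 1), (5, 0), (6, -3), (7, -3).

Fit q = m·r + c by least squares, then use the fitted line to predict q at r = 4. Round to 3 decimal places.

q̂ = -0.676

Normal-equation sums: Σr·r = 119, Σr = 19, Σ1 = 7.
And Σr·q = -45, Σq = 2.
Normal equations: [[119, 19]; [19, 7]]·[m, c]ᵀ = [-45, 2]ᵀ.
Δ = 119·7 − 19² = 472.
m = ((-45)·7 − 19·2)/472 = -353/472; c = (119·2 − 19·(-45))/472 = 1093/472.
At r = 4: q̂ = (-353/472)·(4) + (1093/472)·(1) = -319/472.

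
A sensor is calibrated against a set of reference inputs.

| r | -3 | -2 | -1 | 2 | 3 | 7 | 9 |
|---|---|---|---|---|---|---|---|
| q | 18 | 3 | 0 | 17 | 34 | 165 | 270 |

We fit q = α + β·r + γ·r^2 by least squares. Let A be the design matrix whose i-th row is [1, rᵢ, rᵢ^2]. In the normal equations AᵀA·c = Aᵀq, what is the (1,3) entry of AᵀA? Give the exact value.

Row 1 ↔ basis 1, column 3 ↔ basis r^2, so (AᵀA)_{1,3} = Σᵢ r^2 = (1)·(9) + (1)·(4) + (1)·(1) + (1)·(4) + (1)·(9) + (1)·(49) + (1)·(81) = 157.

157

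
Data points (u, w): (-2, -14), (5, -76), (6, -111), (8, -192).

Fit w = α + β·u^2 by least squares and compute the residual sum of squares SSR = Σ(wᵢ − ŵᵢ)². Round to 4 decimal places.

SSR = 3.5282

Compute the Gram sums: Σ1 = 4, Σu^2 = 129, Σu^2·u^2 = 6033.
And Σw = -393, Σu^2·w = -18240.
Δ = 4·6033 − 129² = 7491.
α = ((-393)·6033 − 129·(-18240))/7491 = -6003/2497; β = (4·(-18240) − 129·(-393))/7491 = -7421/2497.
Residuals: 729/2497, 1756/2497, -4008/2497, 1523/2497; SSR = 8810/2497.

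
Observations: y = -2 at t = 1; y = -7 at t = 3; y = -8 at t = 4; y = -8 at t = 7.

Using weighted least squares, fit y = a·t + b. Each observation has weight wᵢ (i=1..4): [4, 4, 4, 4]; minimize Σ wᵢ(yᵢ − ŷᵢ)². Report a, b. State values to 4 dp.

a = -0.9200, b = -2.8000

Forming XᵀWX = [[300, 60]; [60, 16]] and XᵀWy = [-444, -100]ᵀ gives XᵀWX·[a, b]ᵀ = XᵀWy.
Δ = 300·16 − 60² = 1200.
a = ((-444)·16 − 60·(-100))/1200 = -23/25; b = (300·(-100) − 60·(-444))/1200 = -14/5.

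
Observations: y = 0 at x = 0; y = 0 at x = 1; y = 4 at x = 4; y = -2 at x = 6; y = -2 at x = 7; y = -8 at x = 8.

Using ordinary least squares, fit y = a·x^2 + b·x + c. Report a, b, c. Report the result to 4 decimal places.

Setting ∂/∂a … = 0 gives: 8050·a + 1136·b + 166·c = -618;  1136·a + 166·b + 26·c = -74;  166·a + 26·b + 6·c = -8.
Row-reducing yields a = -65/147, b = 1997/735, c = -214/245.

a = -0.4422, b = 2.7170, c = -0.8735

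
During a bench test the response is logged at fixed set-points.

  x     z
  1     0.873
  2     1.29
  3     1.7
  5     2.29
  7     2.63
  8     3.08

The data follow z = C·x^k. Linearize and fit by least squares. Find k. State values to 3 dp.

k = 0.593

With ln zᵢ as the transformed response and ln xᵢ as the regressor:
AᵀA = [[12.3883, 7.4265]; [7.4265, 6]], rhs = [6.3139, 3.5699]ᵀ  (here Σln x = 7.4265, Σ(ln x)² = 12.3883, Σln z = 3.5699, Σln x·ln z = 6.3139).
Solving (det = 19.1764): k = 0.59297, ln C = -0.13896.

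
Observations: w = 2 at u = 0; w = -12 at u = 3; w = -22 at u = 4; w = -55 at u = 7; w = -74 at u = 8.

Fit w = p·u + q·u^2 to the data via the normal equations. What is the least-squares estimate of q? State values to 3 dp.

q = -0.984

Forming AᵀA = [[138, 946]; [946, 6834]] and Aᵀw = [-1101, -7891]ᵀ gives AᵀA·[p, q]ᵀ = Aᵀw.
Eliminating q: 6834·(row 1) − 946·(row 2) gives 48176·p = 6834·(-1101) − 946·(-7891) = -59348, so p = -14837/12044.
Then q = ((-7891) − 946·(-14837/12044))/6834 = -11853/12044.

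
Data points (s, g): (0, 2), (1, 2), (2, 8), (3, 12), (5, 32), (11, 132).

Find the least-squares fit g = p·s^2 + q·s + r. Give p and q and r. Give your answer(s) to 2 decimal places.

p = 0.99, q = 1.06, r = 1.16

Sums needed: Σs^2·s^2 = 15364, Σs^2·s = 1492, Σs^2 = 160, Σs·s = 160, Σs = 22, Σ1 = 6.
Moment sums: Σs^2·g = 16914, Σs·g = 1666, Σg = 188.
So XᵀX·[p, q, r]ᵀ = Xᵀg: [[15364, 1492, 160]; [1492, 160, 22]; [160, 22, 6]]·[p, q, r]ᵀ = [16914, 1666, 188]ᵀ.
Inverting the 3×3 Gram matrix, [p, q, r]ᵀ = [917/930, 3446/3255, 1256/1085]ᵀ.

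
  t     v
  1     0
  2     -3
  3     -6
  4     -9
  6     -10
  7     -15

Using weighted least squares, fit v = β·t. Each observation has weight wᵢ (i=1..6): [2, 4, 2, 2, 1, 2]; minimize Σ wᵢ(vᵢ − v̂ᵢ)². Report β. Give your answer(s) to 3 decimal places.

Setting ∂/∂β … = 0 gives: 202·β = -402.
(Σwᵢ·t·t = 202, Σwᵢ·t·v = -402.)
β = (-402)/202 = -1.9901.

β = -1.990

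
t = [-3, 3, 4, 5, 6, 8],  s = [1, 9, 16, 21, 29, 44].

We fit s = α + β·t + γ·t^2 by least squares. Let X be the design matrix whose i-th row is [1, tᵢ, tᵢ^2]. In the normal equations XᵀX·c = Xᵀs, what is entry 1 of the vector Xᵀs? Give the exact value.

120

Entry 1 ↔ basis 1, so (Xᵀs)_{1} = Σᵢ sᵢ = (1)·(1) + (1)·(9) + (1)·(16) + (1)·(21) + (1)·(29) + (1)·(44) = 120.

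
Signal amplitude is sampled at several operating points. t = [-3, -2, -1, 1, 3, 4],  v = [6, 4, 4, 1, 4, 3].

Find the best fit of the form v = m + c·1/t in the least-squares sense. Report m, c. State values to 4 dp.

m = 3.6006, c = -1.5846

XᵀX·[m, c]ᵀ = Xᵀv reads: 6·m + (-1/4)·c = 22;  (-1/4)·m + (365/144)·c = -59/12.
(Σ1 = 6, Σ1/t = -1/4, Σ1/t·1/t = 365/144, Σv = 22, Σ1/t·v = -59/12.)
Δ = 6·(365/144) − (-1/4)² = 727/48.
m = (22·(365/144) − (-1/4)·(-59/12))/(727/48) = 7853/2181; c = (6·(-59/12) − (-1/4)·22)/(727/48) = -1152/727.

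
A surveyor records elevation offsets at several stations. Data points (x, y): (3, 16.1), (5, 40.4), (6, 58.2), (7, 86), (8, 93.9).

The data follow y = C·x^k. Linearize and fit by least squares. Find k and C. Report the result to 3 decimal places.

k = 1.866, C = 2.066

With ln yᵢ as the transformed response and ln xᵢ as the regressor:
AᵀA = [[15.1183, 8.5252]; [8.5252, 5]], rhs = [34.4004, 19.5381]ᵀ  (here Σln x = 8.5252, Σ(ln x)² = 15.1183, Σln y = 19.5381, Σln x·ln y = 34.4004).
Solving (det = 2.9130): k = 1.86632, ln C = 0.72548, so C = exp(0.72548) = 2.06573.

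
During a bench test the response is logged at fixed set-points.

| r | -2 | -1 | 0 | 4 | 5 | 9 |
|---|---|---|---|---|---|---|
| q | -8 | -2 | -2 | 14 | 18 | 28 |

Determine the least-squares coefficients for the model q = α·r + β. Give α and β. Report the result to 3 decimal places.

α = 3.307, β = -0.268

XᵀX·[α, β]ᵀ = Xᵀq reads: 127·α + 15·β = 416;  15·α + 6·β = 48.
(Σr·r = 127, Σr = 15, Σ1 = 6, Σr·q = 416, Σq = 48.)
det = 127·6 − 15² = 537.
α = (416·6 − 15·48)/537 = 592/179; β = (127·48 − 15·416)/537 = -48/179.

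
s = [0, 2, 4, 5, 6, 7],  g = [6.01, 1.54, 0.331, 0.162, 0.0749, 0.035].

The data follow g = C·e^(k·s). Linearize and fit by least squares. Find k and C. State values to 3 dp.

k = -0.738, C = 6.330

Linearized form: ln g = k·s + ln C. From the 6 transformed points,
Σs = 24.0000, Σ(s)² = 130.0000, Σln g = -6.6446, Σs·ln g = -51.6762.
Equations: 130.0000·k + 24.0000·ln C = -51.6762;  24.0000·k + 6·ln C = -6.6446.
Δ = 130.0000·6 − (24.0000)² = 204.0000; k = (-51.6762·6 − 24.0000·-6.6446)/204.0000 = -0.73817, ln C = (130.0000·-6.6446 − 24.0000·-51.6762)/204.0000 = 1.84526, so C = exp(1.84526) = 6.32971.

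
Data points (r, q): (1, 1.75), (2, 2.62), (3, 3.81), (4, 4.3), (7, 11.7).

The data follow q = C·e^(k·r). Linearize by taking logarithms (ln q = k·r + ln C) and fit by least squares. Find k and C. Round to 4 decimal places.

With ln qᵢ as the transformed response and rᵢ as the regressor:
XᵀX = [[79.0000, 17.0000]; [17.0000, 5]], rhs = [29.5504, 6.7786]ᵀ  (here Σr = 17.0000, Σ(r)² = 79.0000, Σln q = 6.7786, Σr·ln q = 29.5504).
Δ = 79.0000·5 − (17.0000)² = 106.0000; k = (29.5504·5 − 17.0000·6.7786)/106.0000 = 0.30675, ln C = (79.0000·6.7786 − 17.0000·29.5504)/106.0000 = 0.31277, so C = exp(0.31277) = 1.36721.

k = 0.3068, C = 1.3672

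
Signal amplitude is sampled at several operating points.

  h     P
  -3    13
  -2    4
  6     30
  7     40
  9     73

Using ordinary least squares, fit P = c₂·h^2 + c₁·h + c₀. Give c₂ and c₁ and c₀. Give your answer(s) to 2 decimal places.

XᵀX·[c₂, c₁, c₀]ᵀ = XᵀP reads: 10355·c₂ + 1253·c₁ + 179·c₀ = 9086;  1253·c₂ + 179·c₁ + 17·c₀ = 1070;  179·c₂ + 17·c₁ + 5·c₀ = 160.
Inverting the 3×3 Gram matrix, [c₂, c₁, c₀]ᵀ = [7087/6573, -9154/6573, -4085/2191]ᵀ.

c₂ = 1.08, c₁ = -1.39, c₀ = -1.86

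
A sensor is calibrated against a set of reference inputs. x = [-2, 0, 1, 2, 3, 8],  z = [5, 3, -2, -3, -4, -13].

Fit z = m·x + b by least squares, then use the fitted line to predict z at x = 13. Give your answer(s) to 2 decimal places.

ẑ = -22.44

The normal system AᵀA·[m, b]ᵀ = Aᵀz is [[82, 12]; [12, 6]]·[m, b]ᵀ = [-134, -14]ᵀ.
Eliminating b: 6·(row 1) − 12·(row 2) gives 348·m = 6·(-134) − 12·(-14) = -636, so m = -53/29.
Then b = ((-14) − 12·(-53/29))/6 = 115/87.
At x = 13: ẑ = (-53/29)·(13) + (115/87)·(1) = -1952/87.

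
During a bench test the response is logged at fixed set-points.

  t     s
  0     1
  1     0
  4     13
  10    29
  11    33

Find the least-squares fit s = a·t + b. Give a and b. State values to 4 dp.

a = 3.0136, b = -0.4708

With design matrix A, AᵀA = [[238, 26]; [26, 5]] and Aᵀs = [705, 76]ᵀ.
Δ = 238·5 − 26² = 514.
a = (705·5 − 26·76)/514 = 1549/514; b = (238·76 − 26·705)/514 = -121/257.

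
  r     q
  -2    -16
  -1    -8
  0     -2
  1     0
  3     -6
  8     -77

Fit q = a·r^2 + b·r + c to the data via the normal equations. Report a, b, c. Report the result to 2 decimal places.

a = -1.63, b = 3.69, c = -2.25

Forming XᵀX = [[4195, 531, 79]; [531, 79, 9]; [79, 9, 6]] and Xᵀq = [-5054, -594, -109]ᵀ gives XᵀX·[a, b, c]ᵀ = Xᵀq.
Inverting the 3×3 Gram matrix, [a, b, c]ᵀ = [-178357/109456, 403839/109456, -122921/54728]ᵀ.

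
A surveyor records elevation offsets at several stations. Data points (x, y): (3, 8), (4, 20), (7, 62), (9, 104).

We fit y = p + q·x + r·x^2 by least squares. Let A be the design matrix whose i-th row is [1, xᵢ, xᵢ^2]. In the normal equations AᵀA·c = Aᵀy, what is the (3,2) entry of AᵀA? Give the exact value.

1163

Row 3 ↔ basis x^2, column 2 ↔ basis x, so (AᵀA)_{3,2} = Σᵢ (x^2)·(x) = (9)·(3) + (16)·(4) + (49)·(7) + (81)·(9) = 1163.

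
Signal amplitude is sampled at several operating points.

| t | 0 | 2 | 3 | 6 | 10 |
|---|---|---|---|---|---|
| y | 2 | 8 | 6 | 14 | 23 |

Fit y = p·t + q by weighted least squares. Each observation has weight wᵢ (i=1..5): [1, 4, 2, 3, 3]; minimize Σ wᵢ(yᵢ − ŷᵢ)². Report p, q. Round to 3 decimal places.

p = 2.004, q = 2.518

From the data, Σwᵢ·t·t = 442, Σwᵢ·t = 62, Σwᵢ·1 = 13.
Right-hand side: Σwᵢ·t·y = 1042, Σwᵢ·y = 157.
Normal equations: [[442, 62]; [62, 13]]·[p, q]ᵀ = [1042, 157]ᵀ.
Determinant 442·13 − 62² = 1902.
p = (1042·13 − 62·157)/1902 = 1906/951; q = (442·157 − 62·1042)/1902 = 2395/951.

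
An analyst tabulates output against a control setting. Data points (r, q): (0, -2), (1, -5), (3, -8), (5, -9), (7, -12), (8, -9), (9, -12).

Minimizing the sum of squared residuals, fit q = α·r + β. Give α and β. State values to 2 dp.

From the data, Σr·r = 229, Σr = 33, Σ1 = 7.
Moment sums: Σr·q = -338, Σq = -57.
AᵀA·[α, β]ᵀ = Aᵀq becomes [[229, 33]; [33, 7]]·[α, β]ᵀ = [-338, -57]ᵀ.
Eliminating β: 7·(row 1) − 33·(row 2) gives 514·α = 7·(-338) − 33·(-57) = -485, so α = -485/514.
Then β = ((-57) − 33·(-485/514))/7 = -1899/514.

α = -0.94, β = -3.69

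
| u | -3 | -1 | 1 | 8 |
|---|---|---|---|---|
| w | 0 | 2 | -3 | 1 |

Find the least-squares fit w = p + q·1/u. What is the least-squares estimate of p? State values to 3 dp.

XᵀX·[p, q]ᵀ = Xᵀw reads: 4·p + (-5/24)·q = 0;  (-5/24)·p + (1225/576)·q = -39/8.
Determinant 4·(1225/576) − (-5/24)² = 1625/192.
p = (0·(1225/576) − (-5/24)·(-39/8))/(1625/192) = -3/25; q = (4·(-39/8) − (-5/24)·0)/(1625/192) = -288/125.

p = -0.120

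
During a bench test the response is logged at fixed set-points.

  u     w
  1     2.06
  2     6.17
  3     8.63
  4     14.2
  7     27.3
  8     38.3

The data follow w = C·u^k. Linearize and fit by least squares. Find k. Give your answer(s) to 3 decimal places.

k = 1.351

Taking logs, ln w = k·ln u + ln C, so regress ln w on ln u.
Over the data: Σln u = 7.2034, Σ(ln u)² = 11.7199, Σln w = 14.3032, Σln u·ln w = 21.3227.
Normal system: [[11.7199, 7.2034]; [7.2034, 6]]·[k, ln C]ᵀ = [21.3227, 14.3032]ᵀ.
Solving (det = 18.4301): k = 1.35127, ln C = 0.76158.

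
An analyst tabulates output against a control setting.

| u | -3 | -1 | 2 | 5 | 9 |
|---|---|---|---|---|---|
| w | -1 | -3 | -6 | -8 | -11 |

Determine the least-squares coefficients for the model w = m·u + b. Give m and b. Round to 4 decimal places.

Compute the Gram sums: Σu·u = 120, Σu = 12, Σ1 = 5.
And Σu·w = -145, Σw = -29.
Normal equations: [[120, 12]; [12, 5]]·[m, b]ᵀ = [-145, -29]ᵀ.
det = 120·5 − 12² = 456.
m = ((-145)·5 − 12·(-29))/456 = -377/456; b = (120·(-29) − 12·(-145))/456 = -145/38.

m = -0.8268, b = -3.8158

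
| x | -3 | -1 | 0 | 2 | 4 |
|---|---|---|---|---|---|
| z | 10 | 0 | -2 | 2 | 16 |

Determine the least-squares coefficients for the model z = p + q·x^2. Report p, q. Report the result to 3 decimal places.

p = -1.628, q = 1.138

AᵀA·[p, q]ᵀ = Aᵀz reads: 5·p + 30·q = 26;  30·p + 354·q = 354.
(Σ1 = 5, Σx^2 = 30, Σx^2·x^2 = 354, Σz = 26, Σx^2·z = 354.)
Eliminating q: 354·(row 1) − 30·(row 2) gives 870·p = 354·26 − 30·354 = -1416, so p = -236/145.
Then q = (354 − 30·(-236/145))/354 = 33/29.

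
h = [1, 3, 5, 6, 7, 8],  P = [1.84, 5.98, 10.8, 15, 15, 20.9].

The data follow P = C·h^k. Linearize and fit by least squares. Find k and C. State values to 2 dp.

k = 1.14, C = 1.79

Taking logs, ln P = k·ln h + ln C, so regress ln P on ln h.
Sums: Σln h = 8.5252, Σ(ln h)² = 15.1183, Σln P = 13.2336, Σln h·ln P = 22.2373.
Normal system: [[15.1183, 8.5252]; [8.5252, 6]]·[k, ln C]ᵀ = [22.2373, 13.2336]ᵀ.
Solving (det = 18.0313): k = 1.14275, ln C = 0.58191, so C = exp(0.58191) = 1.78945.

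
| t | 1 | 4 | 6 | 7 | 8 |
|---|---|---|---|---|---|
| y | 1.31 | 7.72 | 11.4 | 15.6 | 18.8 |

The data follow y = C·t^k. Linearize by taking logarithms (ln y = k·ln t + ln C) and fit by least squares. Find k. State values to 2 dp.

k = 1.26

Taking logs, ln y = k·ln t + ln C, so regress ln y on ln t.
Over the data: Σln t = 7.2034, Σ(ln t)² = 13.2429, Σln y = 10.4286, Σln t·ln y = 18.6405.
Normal system: [[13.2429, 7.2034]; [7.2034, 5]]·[k, ln C]ᵀ = [18.6405, 10.4286]ᵀ.
Solving (det = 14.3252): k = 1.26219, ln C = 0.26730.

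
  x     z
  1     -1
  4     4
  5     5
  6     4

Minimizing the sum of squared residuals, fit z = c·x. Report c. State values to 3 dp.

With design matrix A, AᵀA = [[78]] and Aᵀz = [64]ᵀ.
Hence c = 64 / 78 ≈ 0.820513.

c = 0.821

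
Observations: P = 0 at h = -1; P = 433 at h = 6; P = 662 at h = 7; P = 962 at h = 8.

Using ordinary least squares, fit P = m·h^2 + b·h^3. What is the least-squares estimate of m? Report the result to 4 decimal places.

m = 2.9629

From the data, Σh^2·h^2 = 7794, Σh^2·h^3 = 57350, Σh^3·h^3 = 426450.
Moment sums: Σh^2·P = 109594, Σh^3·P = 813138.
Normal equations: [[7794, 57350]; [57350, 426450]]·[m, b]ᵀ = [109594, 813138]ᵀ.
det = 7794·426450 − 57350² = 34728800.
m = (109594·426450 − 57350·813138)/34728800 = 514485/173644; b = (7794·813138 − 57350·109594)/34728800 = 6547709/4341100.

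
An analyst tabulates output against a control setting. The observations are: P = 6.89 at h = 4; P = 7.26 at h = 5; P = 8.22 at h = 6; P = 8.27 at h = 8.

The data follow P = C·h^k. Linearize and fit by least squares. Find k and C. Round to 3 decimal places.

k = 0.286, C = 4.671

With ln Pᵢ as the transformed response and ln hᵢ as the regressor:
AᵀA = [[12.0466, 6.8669]; [6.8669, 4]], rhs = [14.0337, 8.1317]ᵀ  (here Σln h = 6.8669, Σ(ln h)² = 12.0466, Σln P = 8.1317, Σln h·ln P = 14.0337).
Slope k = (n·Σln h·ln P − Σln h·Σln P)/(n·Σ(ln h)² − (Σln h)²) = (4·14.0337 − 6.8669·8.1317)/1.0316 = 0.28635; ln C = (Σln P − k·Σln h)/n = 1.54132, so C = exp(1.54132) = 4.67077.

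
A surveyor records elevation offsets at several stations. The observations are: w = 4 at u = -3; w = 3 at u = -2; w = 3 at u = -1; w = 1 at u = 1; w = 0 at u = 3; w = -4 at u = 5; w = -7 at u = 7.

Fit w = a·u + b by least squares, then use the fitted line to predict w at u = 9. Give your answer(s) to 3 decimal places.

The normal equations are: 98·a + 10·b = -89;  10·a + 7·b = 0.
(Σu·u = 98, Σu = 10, Σ1 = 7, Σu·w = -89, Σw = 0.)
Δ = 98·7 − 10² = 586.
a = ((-89)·7 − 10·0)/586 = -623/586; b = (98·0 − 10·(-89))/586 = 445/293.
At u = 9: ŵ = (-623/586)·(9) + (445/293)·(1) = -4717/586.

ŵ = -8.049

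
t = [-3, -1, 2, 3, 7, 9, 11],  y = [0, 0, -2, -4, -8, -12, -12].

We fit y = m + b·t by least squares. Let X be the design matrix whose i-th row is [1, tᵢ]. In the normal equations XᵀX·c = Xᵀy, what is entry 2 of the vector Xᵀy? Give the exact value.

Entry 2 ↔ basis t, so (Xᵀy)_{2} = Σᵢ (t)·yᵢ = (-3)·(0) + (-1)·(0) + (2)·(-2) + (3)·(-4) + (7)·(-8) + (9)·(-12) + (11)·(-12) = -312.

-312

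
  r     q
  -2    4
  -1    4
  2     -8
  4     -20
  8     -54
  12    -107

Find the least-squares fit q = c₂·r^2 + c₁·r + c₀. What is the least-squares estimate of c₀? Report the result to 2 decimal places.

c₀ = 0.50

From the data, Σr^2·r^2 = 25121, Σr^2·r = 2303, Σr^2 = 233, Σr·r = 233, Σr = 23, Σ1 = 6.
And Σr^2·q = -19196, Σr·q = -1824, Σq = -181.
MᵀM·[c₂, c₁, c₀]ᵀ = Mᵀq becomes [[25121, 2303, 233]; [2303, 233, 23]; [233, 23, 6]]·[c₂, c₁, c₀]ᵀ = [-19196, -1824, -181]ᵀ.
Row-reducing yields c₂ = -23027/46398, c₁ = -137905/46398, c₀ = 3863/7733.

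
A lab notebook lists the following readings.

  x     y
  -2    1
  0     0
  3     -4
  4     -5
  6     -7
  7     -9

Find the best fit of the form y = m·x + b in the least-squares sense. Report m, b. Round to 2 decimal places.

m = -1.12, b = -0.65

Compute the Gram sums: Σx·x = 114, Σx = 18, Σ1 = 6.
For Aᵀy: Σx·y = -139, Σy = -24.
AᵀA·[m, b]ᵀ = Aᵀy becomes [[114, 18]; [18, 6]]·[m, b]ᵀ = [-139, -24]ᵀ.
Determinant 114·6 − 18² = 360.
m = ((-139)·6 − 18·(-24))/360 = -67/60; b = (114·(-24) − 18·(-139))/360 = -13/20.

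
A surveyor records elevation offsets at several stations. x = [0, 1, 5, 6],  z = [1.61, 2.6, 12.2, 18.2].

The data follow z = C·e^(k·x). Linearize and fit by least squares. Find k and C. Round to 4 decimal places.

k = 0.3987, C = 1.6693

With ln zᵢ as the transformed response and xᵢ as the regressor:
Σx = 12.0000, Σ(x)² = 62.0000, Σln z = 6.8346, Σx·ln z = 30.8712.
Normal system: [[62.0000, 12.0000]; [12.0000, 4]]·[k, ln C]ᵀ = [30.8712, 6.8346]ᵀ.
Slope k = (n·Σx·ln z − Σx·Σln z)/(n·Σ(x)² − (Σx)²) = (4·30.8712 − 12.0000·6.8346)/104.0000 = 0.39875; ln C = (Σln z − k·Σx)/n = 0.51241, so C = exp(0.51241) = 1.66931.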